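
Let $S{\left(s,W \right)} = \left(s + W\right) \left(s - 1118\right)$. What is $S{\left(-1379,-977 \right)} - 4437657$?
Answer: $1445275$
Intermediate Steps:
$S{\left(s,W \right)} = \left(-1118 + s\right) \left(W + s\right)$ ($S{\left(s,W \right)} = \left(W + s\right) \left(-1118 + s\right) = \left(-1118 + s\right) \left(W + s\right)$)
$S{\left(-1379,-977 \right)} - 4437657 = \left(\left(-1379\right)^{2} - -1092286 - -1541722 - -1347283\right) - 4437657 = \left(1901641 + 1092286 + 1541722 + 1347283\right) - 4437657 = 5882932 - 4437657 = 1445275$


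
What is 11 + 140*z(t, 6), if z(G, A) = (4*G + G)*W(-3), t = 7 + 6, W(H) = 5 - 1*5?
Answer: 11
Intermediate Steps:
W(H) = 0 (W(H) = 5 - 5 = 0)
t = 13
z(G, A) = 0 (z(G, A) = (4*G + G)*0 = (5*G)*0 = 0)
11 + 140*z(t, 6) = 11 + 140*0 = 11 + 0 = 11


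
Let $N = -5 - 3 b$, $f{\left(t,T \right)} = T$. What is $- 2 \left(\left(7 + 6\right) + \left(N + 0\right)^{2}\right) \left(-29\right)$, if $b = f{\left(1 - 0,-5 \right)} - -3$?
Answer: $812$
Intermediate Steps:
$b = -2$ ($b = -5 - -3 = -5 + 3 = -2$)
$N = 1$ ($N = -5 - -6 = -5 + 6 = 1$)
$- 2 \left(\left(7 + 6\right) + \left(N + 0\right)^{2}\right) \left(-29\right) = - 2 \left(\left(7 + 6\right) + \left(1 + 0\right)^{2}\right) \left(-29\right) = - 2 \left(13 + 1^{2}\right) \left(-29\right) = - 2 \left(13 + 1\right) \left(-29\right) = \left(-2\right) 14 \left(-29\right) = \left(-28\right) \left(-29\right) = 812$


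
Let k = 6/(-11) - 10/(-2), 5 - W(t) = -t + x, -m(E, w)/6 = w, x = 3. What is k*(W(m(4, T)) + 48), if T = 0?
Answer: 2450/11 ≈ 222.73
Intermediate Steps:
m(E, w) = -6*w
W(t) = 2 + t (W(t) = 5 - (-t + 3) = 5 - (3 - t) = 5 + (-3 + t) = 2 + t)
k = 49/11 (k = 6*(-1/11) - 10*(-½) = -6/11 + 5 = 49/11 ≈ 4.4545)
k*(W(m(4, T)) + 48) = 49*((2 - 6*0) + 48)/11 = 49*((2 + 0) + 48)/11 = 49*(2 + 48)/11 = (49/11)*50 = 2450/11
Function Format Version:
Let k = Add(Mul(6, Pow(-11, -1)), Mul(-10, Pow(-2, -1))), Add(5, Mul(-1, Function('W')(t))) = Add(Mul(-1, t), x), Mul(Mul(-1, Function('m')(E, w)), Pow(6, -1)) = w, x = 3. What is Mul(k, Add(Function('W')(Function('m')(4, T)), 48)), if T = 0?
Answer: Rational(2450, 11) ≈ 222.73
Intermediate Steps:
Function('m')(E, w) = Mul(-6, w)
Function('W')(t) = Add(2, t) (Function('W')(t) = Add(5, Mul(-1, Add(Mul(-1, t), 3))) = Add(5, Mul(-1, Add(3, Mul(-1, t)))) = Add(5, Add(-3, t)) = Add(2, t))
k = Rational(49, 11) (k = Add(Mul(6, Rational(-1, 11)), Mul(-10, Rational(-1, 2))) = Add(Rational(-6, 11), 5) = Rational(49, 11) ≈ 4.4545)
Mul(k, Add(Function('W')(Function('m')(4, T)), 48)) = Mul(Rational(49, 11), Add(Add(2, Mul(-6, 0)), 48)) = Mul(Rational(49, 11), Add(Add(2, 0), 48)) = Mul(Rational(49, 11), Add(2, 48)) = Mul(Rational(49, 11), 50) = Rational(2450, 11)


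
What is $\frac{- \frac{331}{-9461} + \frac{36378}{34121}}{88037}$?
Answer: $\frac{355466309}{28419997022897} \approx 1.2508 \cdot 10^{-5}$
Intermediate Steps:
$\frac{- \frac{331}{-9461} + \frac{36378}{34121}}{88037} = \left(\left(-331\right) \left(- \frac{1}{9461}\right) + 36378 \cdot \frac{1}{34121}\right) \frac{1}{88037} = \left(\frac{331}{9461} + \frac{36378}{34121}\right) \frac{1}{88037} = \frac{355466309}{322818781} \cdot \frac{1}{88037} = \frac{355466309}{28419997022897}$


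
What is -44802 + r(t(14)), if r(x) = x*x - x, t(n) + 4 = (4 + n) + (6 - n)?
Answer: -44772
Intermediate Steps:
t(n) = 6 (t(n) = -4 + ((4 + n) + (6 - n)) = -4 + 10 = 6)
r(x) = x² - x
-44802 + r(t(14)) = -44802 + 6*(-1 + 6) = -44802 + 6*5 = -44802 + 30 = -44772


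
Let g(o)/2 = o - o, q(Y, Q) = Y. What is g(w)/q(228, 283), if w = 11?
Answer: 0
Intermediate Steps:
g(o) = 0 (g(o) = 2*(o - o) = 2*0 = 0)
g(w)/q(228, 283) = 0/228 = 0*(1/228) = 0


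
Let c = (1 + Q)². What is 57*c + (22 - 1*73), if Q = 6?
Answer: 2742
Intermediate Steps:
c = 49 (c = (1 + 6)² = 7² = 49)
57*c + (22 - 1*73) = 57*49 + (22 - 1*73) = 2793 + (22 - 73) = 2793 - 51 = 2742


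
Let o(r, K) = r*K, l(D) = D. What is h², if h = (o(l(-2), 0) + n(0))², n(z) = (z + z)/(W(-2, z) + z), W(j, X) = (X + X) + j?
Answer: 0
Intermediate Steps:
W(j, X) = j + 2*X (W(j, X) = 2*X + j = j + 2*X)
o(r, K) = K*r
n(z) = 2*z/(-2 + 3*z) (n(z) = (z + z)/((-2 + 2*z) + z) = (2*z)/(-2 + 3*z) = 2*z/(-2 + 3*z))
h = 0 (h = (0*(-2) + 2*0/(-2 + 3*0))² = (0 + 2*0/(-2 + 0))² = (0 + 2*0/(-2))² = (0 + 2*0*(-½))² = (0 + 0)² = 0² = 0)
h² = 0² = 0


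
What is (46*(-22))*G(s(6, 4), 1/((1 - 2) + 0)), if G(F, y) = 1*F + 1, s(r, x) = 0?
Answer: -1012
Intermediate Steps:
G(F, y) = 1 + F (G(F, y) = F + 1 = 1 + F)
(46*(-22))*G(s(6, 4), 1/((1 - 2) + 0)) = (46*(-22))*(1 + 0) = -1012*1 = -1012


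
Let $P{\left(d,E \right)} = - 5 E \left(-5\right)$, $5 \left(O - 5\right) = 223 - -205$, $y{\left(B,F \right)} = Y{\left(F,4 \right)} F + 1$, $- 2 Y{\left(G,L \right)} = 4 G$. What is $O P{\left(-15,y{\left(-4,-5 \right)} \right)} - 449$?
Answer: $-111434$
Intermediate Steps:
$Y{\left(G,L \right)} = - 2 G$ ($Y{\left(G,L \right)} = - \frac{4 G}{2} = - 2 G$)
$y{\left(B,F \right)} = 1 - 2 F^{2}$ ($y{\left(B,F \right)} = - 2 F F + 1 = - 2 F^{2} + 1 = 1 - 2 F^{2}$)
$O = \frac{453}{5}$ ($O = 5 + \frac{223 - -205}{5} = 5 + \frac{223 + 205}{5} = 5 + \frac{1}{5} \cdot 428 = 5 + \frac{428}{5} = \frac{453}{5} \approx 90.6$)
$P{\left(d,E \right)} = 25 E$
$O P{\left(-15,y{\left(-4,-5 \right)} \right)} - 449 = \frac{453 \cdot 25 \left(1 - 2 \left(-5\right)^{2}\right)}{5} - 449 = \frac{453 \cdot 25 \left(1 - 50\right)}{5} - 449 = \frac{453 \cdot 25 \left(-49\right)}{5} - 449 = \frac{453}{5} \left(-1225\right) - 449 = -110985 - 449 = -111434$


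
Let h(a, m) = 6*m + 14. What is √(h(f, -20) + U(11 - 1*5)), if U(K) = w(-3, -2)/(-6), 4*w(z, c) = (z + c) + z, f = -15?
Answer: I*√951/3 ≈ 10.279*I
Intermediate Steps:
h(a, m) = 14 + 6*m
w(z, c) = z/2 + c/4 (w(z, c) = ((z + c) + z)/4 = ((c + z) + z)/4 = (c + 2*z)/4 = z/2 + c/4)
U(K) = ⅓ (U(K) = ((½)*(-3) + (¼)*(-2))/(-6) = (-3/2 - ½)*(-⅙) = -2*(-⅙) = ⅓)
√(h(f, -20) + U(11 - 1*5)) = √((14 + 6*(-20)) + ⅓) = √((14 - 120) + ⅓) = √(-106 + ⅓) = √(-317/3) = I*√951/3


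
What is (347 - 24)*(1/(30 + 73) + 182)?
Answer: 6055281/103 ≈ 58789.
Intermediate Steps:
(347 - 24)*(1/(30 + 73) + 182) = 323*(1/103 + 182) = 323*(18747/103) = 6055281/103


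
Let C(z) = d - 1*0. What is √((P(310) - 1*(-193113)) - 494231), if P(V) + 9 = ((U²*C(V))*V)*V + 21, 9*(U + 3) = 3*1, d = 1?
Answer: √3440446/3 ≈ 618.28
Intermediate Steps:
C(z) = 1 (C(z) = 1 - 1*0 = 1 + 0 = 1)
U = -8/3 (U = -3 + (3*1)/9 = -3 + (⅑)*3 = -3 + ⅓ = -8/3 ≈ -2.6667)
P(V) = 12 + 64*V²/9 (P(V) = -9 + ((((-8/3)²*1)*V)*V + 21) = -9 + ((((64/9)*1)*V)*V + 21) = -9 + ((64*V/9)*V + 21) = -9 + (64*V²/9 + 21) = -9 + (21 + 64*V²/9) = 12 + 64*V²/9)
√((P(310) - 1*(-193113)) - 494231) = √(((12 + (64/9)*310²) - 1*(-193113)) - 494231) = √(((12 + (64/9)*96100) + 193113) - 494231) = √(((12 + 6150400/9) + 193113) - 494231) = √((6150508/9 + 193113) - 494231) = √(7888525/9 - 494231) = √(3440446/9) = √3440446/3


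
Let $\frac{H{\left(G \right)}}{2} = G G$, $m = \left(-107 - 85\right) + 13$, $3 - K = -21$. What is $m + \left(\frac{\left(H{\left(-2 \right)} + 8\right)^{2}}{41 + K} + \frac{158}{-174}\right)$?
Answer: $- \frac{995108}{5655} \approx -175.97$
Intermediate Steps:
$K = 24$ ($K = 3 - -21 = 3 + 21 = 24$)
$m = -179$ ($m = \left(-107 - 85\right) + 13 = -192 + 13 = -179$)
$H{\left(G \right)} = 2 G^{2}$ ($H{\left(G \right)} = 2 G G = 2 G^{2}$)
$m + \left(\frac{\left(H{\left(-2 \right)} + 8\right)^{2}}{41 + K} + \frac{158}{-174}\right) = -179 + \left(\frac{\left(2 \left(-2\right)^{2} + 8\right)^{2}}{41 + 24} + \frac{158}{-174}\right) = -179 + \left(\frac{\left(2 \cdot 4 + 8\right)^{2}}{65} + 158 \left(- \frac{1}{174}\right)\right) = -179 - \left(\frac{79}{87} - \left(8 + 8\right)^{2} \cdot \frac{1}{65}\right) = -179 - \left(\frac{79}{87} - 16^{2} \cdot \frac{1}{65}\right) = -179 + \left(256 \cdot \frac{1}{65} - \frac{79}{87}\right) = -179 + \left(\frac{256}{65} - \frac{79}{87}\right) = -179 + \frac{17137}{5655} = - \frac{995108}{5655}$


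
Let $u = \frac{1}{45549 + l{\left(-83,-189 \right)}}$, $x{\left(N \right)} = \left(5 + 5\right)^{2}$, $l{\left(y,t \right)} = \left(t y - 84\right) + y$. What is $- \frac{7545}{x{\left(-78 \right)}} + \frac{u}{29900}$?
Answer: $- \frac{68884457947}{912981550} \approx -75.45$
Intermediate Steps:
$l{\left(y,t \right)} = -84 + y + t y$ ($l{\left(y,t \right)} = \left(-84 + t y\right) + y = -84 + y + t y$)
$x{\left(N \right)} = 100$ ($x{\left(N \right)} = 10^{2} = 100$)
$u = \frac{1}{61069}$ ($u = \frac{1}{45549 - -15520} = \frac{1}{45549 + 15520} = \frac{1}{61069} \approx 1.6375 \cdot 10^{-5}$)
$- \frac{7545}{x{\left(-78 \right)}} + \frac{u}{29900} = - \frac{7545}{100} + \frac{1}{61069 \cdot 29900} = \left(-7545\right) \frac{1}{100} + \frac{1}{61069} \cdot \frac{1}{29900} = - \frac{1509}{20} + \frac{1}{1825963100} = - \frac{68884457947}{912981550}$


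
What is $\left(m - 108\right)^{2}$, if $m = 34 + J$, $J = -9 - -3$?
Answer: $6400$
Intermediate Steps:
$J = -6$ ($J = -9 + 3 = -6$)
$m = 28$ ($m = 34 - 6 = 28$)
$\left(m - 108\right)^{2} = \left(28 - 108\right)^{2} = \left(-80\right)^{2} = 6400$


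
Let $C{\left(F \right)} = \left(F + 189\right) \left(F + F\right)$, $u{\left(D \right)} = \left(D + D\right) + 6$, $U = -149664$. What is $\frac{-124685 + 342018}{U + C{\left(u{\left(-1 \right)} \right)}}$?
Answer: $- \frac{217333}{148120} \approx -1.4673$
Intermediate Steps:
$u{\left(D \right)} = 6 + 2 D$ ($u{\left(D \right)} = 2 D + 6 = 6 + 2 D$)
$C{\left(F \right)} = 2 F \left(189 + F\right)$ ($C{\left(F \right)} = \left(189 + F\right) 2 F = 2 F \left(189 + F\right)$)
$\frac{-124685 + 342018}{U + C{\left(u{\left(-1 \right)} \right)}} = \frac{-124685 + 342018}{-149664 + 2 \left(6 + 2 \left(-1\right)\right) \left(189 + \left(6 + 2 \left(-1\right)\right)\right)} = \frac{217333}{-149664 + 2 \left(6 - 2\right) \left(189 + \left(6 - 2\right)\right)} = \frac{217333}{-149664 + 2 \cdot 4 \left(189 + 4\right)} = \frac{217333}{-149664 + 2 \cdot 4 \cdot 193} = \frac{217333}{-149664 + 1544} = \frac{217333}{-148120} = 217333 \left(- \frac{1}{148120}\right) = - \frac{217333}{148120}$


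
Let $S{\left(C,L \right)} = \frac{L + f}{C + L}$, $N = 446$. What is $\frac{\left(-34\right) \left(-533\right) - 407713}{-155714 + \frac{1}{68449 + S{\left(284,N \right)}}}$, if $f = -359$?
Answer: $\frac{19467027376487}{7780694884168} \approx 2.502$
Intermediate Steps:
$S{\left(C,L \right)} = \frac{-359 + L}{C + L}$ ($S{\left(C,L \right)} = \frac{L - 359}{C + L} = \frac{-359 + L}{C + L}$)
$\frac{\left(-34\right) \left(-533\right) - 407713}{-155714 + \frac{1}{68449 + S{\left(284,N \right)}}} = \frac{\left(-34\right) \left(-533\right) - 407713}{-155714 + \frac{1}{68449 + \frac{-359 + 446}{284 + 446}}} = \frac{18122 - 407713}{-155714 + \frac{1}{68449 + \frac{1}{730} \cdot 87}} = - \frac{389591}{-155714 + \frac{1}{68449 + \frac{1}{730} \cdot 87}} = - \frac{389591}{-155714 + \frac{1}{68449 + \frac{87}{730}}} = - \frac{389591}{-155714 + \frac{1}{\frac{49967857}{730}}} = - \frac{389591}{-155714 + \frac{730}{49967857}} = - \frac{389591}{- \frac{7780694884168}{49967857}} = \left(-389591\right) \left(- \frac{49967857}{7780694884168}\right) = \frac{19467027376487}{7780694884168}$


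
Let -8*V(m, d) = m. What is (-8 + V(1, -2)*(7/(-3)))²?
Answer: 34225/576 ≈ 59.418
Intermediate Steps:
V(m, d) = -m/8
(-8 + V(1, -2)*(7/(-3)))² = (-8 + (-⅛*1)*(7/(-3)))² = (-8 - 7*(-1)/(8*3))² = (-8 - ⅛*(-7/3))² = (-8 + 7/24)² = (-185/24)² = 34225/576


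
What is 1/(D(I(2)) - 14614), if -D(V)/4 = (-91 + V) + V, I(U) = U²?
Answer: -1/14282 ≈ -7.0018e-5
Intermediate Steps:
D(V) = 364 - 8*V (D(V) = -4*((-91 + V) + V) = -4*(-91 + 2*V) = 364 - 8*V)
1/(D(I(2)) - 14614) = 1/((364 - 8*2²) - 14614) = 1/((364 - 8*4) - 14614) = 1/((364 - 32) - 14614) = 1/(332 - 14614) = 1/(-14282) = -1/14282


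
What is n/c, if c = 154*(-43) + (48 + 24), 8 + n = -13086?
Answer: 6547/3275 ≈ 1.9991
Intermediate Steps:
n = -13094 (n = -8 - 13086 = -13094)
c = -6550 (c = -6622 + 72 = -6550)
n/c = -13094/(-6550) = -13094*(-1/6550) = 6547/3275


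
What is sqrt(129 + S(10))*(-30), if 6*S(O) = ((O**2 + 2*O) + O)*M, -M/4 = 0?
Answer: -30*sqrt(129) ≈ -340.73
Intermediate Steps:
M = 0 (M = -4*0 = 0)
S(O) = 0 (S(O) = (((O**2 + 2*O) + O)*0)/6 = ((O**2 + 3*O)*0)/6 = (1/6)*0 = 0)
sqrt(129 + S(10))*(-30) = sqrt(129 + 0)*(-30) = sqrt(129)*(-30) = -30*sqrt(129)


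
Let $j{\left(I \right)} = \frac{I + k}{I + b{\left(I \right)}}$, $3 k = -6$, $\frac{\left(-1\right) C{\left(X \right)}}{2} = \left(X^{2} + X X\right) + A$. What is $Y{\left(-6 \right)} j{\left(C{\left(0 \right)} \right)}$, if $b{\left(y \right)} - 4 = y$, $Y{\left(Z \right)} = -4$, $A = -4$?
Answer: $- \frac{6}{5} \approx -1.2$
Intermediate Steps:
$C{\left(X \right)} = 8 - 4 X^{2}$ ($C{\left(X \right)} = - 2 \left(\left(X^{2} + X X\right) - 4\right) = - 2 \left(\left(X^{2} + X^{2}\right) - 4\right) = - 2 \left(2 X^{2} - 4\right) = - 2 \left(-4 + 2 X^{2}\right) = 8 - 4 X^{2}$)
$b{\left(y \right)} = 4 + y$
$k = -2$ ($k = \frac{1}{3} \left(-6\right) = -2$)
$j{\left(I \right)} = \frac{-2 + I}{4 + 2 I}$ ($j{\left(I \right)} = \frac{I - 2}{I + \left(4 + I\right)} = \frac{-2 + I}{4 + 2 I}$)
$Y{\left(-6 \right)} j{\left(C{\left(0 \right)} \right)} = - 4 \frac{-2 + \left(8 - 4 \cdot 0^{2}\right)}{2 \left(2 + \left(8 - 4 \cdot 0^{2}\right)\right)} = - 4 \frac{-2 + \left(8 - 0\right)}{2 \left(2 + \left(8 - 0\right)\right)} = - 4 \frac{-2 + \left(8 + 0\right)}{2 \left(2 + \left(8 + 0\right)\right)} = - 4 \frac{-2 + 8}{2 \left(2 + 8\right)} = - 4 \cdot \frac{1}{2} \cdot \frac{1}{10} \cdot 6 = \left(-4\right) \frac{3}{10} = - \frac{6}{5}$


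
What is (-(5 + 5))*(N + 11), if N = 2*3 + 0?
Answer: -170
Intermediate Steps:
N = 6 (N = 6 + 0 = 6)
(-(5 + 5))*(N + 11) = (-(5 + 5))*(6 + 11) = -1*10*17 = -10*17 = -170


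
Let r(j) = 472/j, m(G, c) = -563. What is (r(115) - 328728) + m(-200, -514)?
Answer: -37867993/115 ≈ -3.2929e+5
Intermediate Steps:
(r(115) - 328728) + m(-200, -514) = (472/115 - 328728) - 563 = -37803248/115 - 563 = -37867993/115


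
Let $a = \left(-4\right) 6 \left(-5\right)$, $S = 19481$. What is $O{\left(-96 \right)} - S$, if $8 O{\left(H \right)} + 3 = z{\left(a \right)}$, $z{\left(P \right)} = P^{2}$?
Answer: $- \frac{141451}{8} \approx -17681.0$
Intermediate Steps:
$a = 120$ ($a = \left(-24\right) \left(-5\right) = 120$)
$O{\left(H \right)} = \frac{14397}{8}$ ($O{\left(H \right)} = - \frac{3}{8} + \frac{120^{2}}{8} = - \frac{3}{8} + \frac{1}{8} \cdot 14400 = - \frac{3}{8} + 1800 = \frac{14397}{8}$)
$O{\left(-96 \right)} - S = \frac{14397}{8} - 19481 = - \frac{141451}{8}$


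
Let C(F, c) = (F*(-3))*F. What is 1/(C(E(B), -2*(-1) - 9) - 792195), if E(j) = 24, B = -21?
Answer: -1/793923 ≈ -1.2596e-6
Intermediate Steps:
C(F, c) = -3*F² (C(F, c) = (-3*F)*F = -3*F²)
1/(C(E(B), -2*(-1) - 9) - 792195) = 1/(-3*24² - 792195) = 1/(-3*576 - 792195) = 1/(-1728 - 792195) = 1/(-793923) = -1/793923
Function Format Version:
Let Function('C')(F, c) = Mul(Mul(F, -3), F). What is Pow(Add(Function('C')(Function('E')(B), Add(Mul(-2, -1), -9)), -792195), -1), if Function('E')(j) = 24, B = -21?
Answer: Rational(-1, 793923) ≈ -1.2596e-6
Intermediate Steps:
Function('C')(F, c) = Mul(-3, Pow(F, 2)) (Function('C')(F, c) = Mul(Mul(-3, F), F) = Mul(-3, Pow(F, 2)))
Pow(Add(Function('C')(Function('E')(B), Add(Mul(-2, -1), -9)), -792195), -1) = Pow(Add(Mul(-3, Pow(24, 2)), -792195), -1) = Pow(Add(Mul(-3, 576), -792195), -1) = Pow(Add(-1728, -792195), -1) = Pow(-793923, -1) = Rational(-1, 793923)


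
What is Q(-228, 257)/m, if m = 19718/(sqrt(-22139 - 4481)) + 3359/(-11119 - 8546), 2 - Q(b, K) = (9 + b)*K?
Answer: -4948512600861225/7517691467763656 + 472102303380154425*I*sqrt(55)/7517691467763656 ≈ -0.65825 + 465.73*I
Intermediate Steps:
Q(b, K) = 2 - K*(9 + b) (Q(b, K) = 2 - (9 + b)*K = 2 - K*(9 + b))
m = -3359/19665 - 9859*I*sqrt(55)/605 (m = 19718/(sqrt(-26620)) + 3359/(-19665) = 19718/((22*I*sqrt(55))) + 3359*(-1/19665) = 19718*(-I*sqrt(55)/1210) - 3359/19665 = -9859*I*sqrt(55)/605 - 3359/19665 = -3359/19665 - 9859*I*sqrt(55)/605 ≈ -0.17081 - 120.85*I)
Q(-228, 257)/m = (2 - 9*257 - 1*257*(-228))/(-3359/19665 - 9859*I*sqrt(55)/605) = (2 - 2313 + 58596)/(-3359/19665 - 9859*I*sqrt(55)/605) = 56285/(-3359/19665 - 9859*I*sqrt(55)/605)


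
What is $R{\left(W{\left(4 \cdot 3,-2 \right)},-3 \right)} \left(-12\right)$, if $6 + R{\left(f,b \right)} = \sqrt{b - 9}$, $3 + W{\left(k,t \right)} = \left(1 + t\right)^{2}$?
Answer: $72 - 24 i \sqrt{3} \approx 72.0 - 41.569 i$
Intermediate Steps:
$W{\left(k,t \right)} = -3 + \left(1 + t\right)^{2}$
$R{\left(f,b \right)} = -6 + \sqrt{-9 + b}$ ($R{\left(f,b \right)} = -6 + \sqrt{b - 9} = -6 + \sqrt{-9 + b}$)
$R{\left(W{\left(4 \cdot 3,-2 \right)},-3 \right)} \left(-12\right) = \left(-6 + \sqrt{-9 - 3}\right) \left(-12\right) = \left(-6 + \sqrt{-12}\right) \left(-12\right) = \left(-6 + 2 i \sqrt{3}\right) \left(-12\right) = 72 - 24 i \sqrt{3}$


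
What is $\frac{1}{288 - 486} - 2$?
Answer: $- \frac{397}{198} \approx -2.0051$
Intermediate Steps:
$\frac{1}{288 - 486} - 2 = \frac{1}{-198} - 2 = - \frac{1}{198} - 2 = - \frac{397}{198}$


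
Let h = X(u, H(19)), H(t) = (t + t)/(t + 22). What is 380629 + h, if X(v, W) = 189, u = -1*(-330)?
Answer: 380818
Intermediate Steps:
u = 330
H(t) = 2*t/(22 + t) (H(t) = (2*t)/(22 + t) = 2*t/(22 + t))
h = 189
380629 + h = 380629 + 189 = 380818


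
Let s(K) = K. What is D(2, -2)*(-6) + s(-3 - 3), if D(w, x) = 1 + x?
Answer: 0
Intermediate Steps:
D(2, -2)*(-6) + s(-3 - 3) = (1 - 2)*(-6) + (-3 - 3) = -1*(-6) - 6 = 6 - 6 = 0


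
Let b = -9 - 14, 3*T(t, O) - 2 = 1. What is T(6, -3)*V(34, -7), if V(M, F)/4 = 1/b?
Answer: -4/23 ≈ -0.17391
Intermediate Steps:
T(t, O) = 1 (T(t, O) = 2/3 + (1/3)*1 = 2/3 + 1/3 = 1)
b = -23
V(M, F) = -4/23 (V(M, F) = 4/(-23) = 4*(-1/23) = -4/23)
T(6, -3)*V(34, -7) = 1*(-4/23) = -4/23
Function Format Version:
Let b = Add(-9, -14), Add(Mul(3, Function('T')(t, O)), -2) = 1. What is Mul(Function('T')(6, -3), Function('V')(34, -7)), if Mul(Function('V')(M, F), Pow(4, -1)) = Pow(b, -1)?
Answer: Rational(-4, 23) ≈ -0.17391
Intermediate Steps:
Function('T')(t, O) = 1 (Function('T')(t, O) = Add(Rational(2, 3), Mul(Rational(1, 3), 1)) = Add(Rational(2, 3), Rational(1, 3)) = 1)
b = -23
Function('V')(M, F) = Rational(-4, 23) (Function('V')(M, F) = Mul(4, Pow(-23, -1)) = Mul(4, Rational(-1, 23)) = Rational(-4, 23))
Mul(Function('T')(6, -3), Function('V')(34, -7)) = Mul(1, Rational(-4, 23)) = Rational(-4, 23)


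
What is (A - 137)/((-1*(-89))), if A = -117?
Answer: -254/89 ≈ -2.8539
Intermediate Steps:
(A - 137)/((-1*(-89))) = (-117 - 137)/((-1*(-89))) = -254/89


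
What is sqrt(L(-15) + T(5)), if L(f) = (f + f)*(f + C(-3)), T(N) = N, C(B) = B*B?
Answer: sqrt(185) ≈ 13.601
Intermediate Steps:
C(B) = B**2
L(f) = 2*f*(9 + f) (L(f) = (f + f)*(f + (-3)**2) = (2*f)*(f + 9) = (2*f)*(9 + f) = 2*f*(9 + f))
sqrt(L(-15) + T(5)) = sqrt(2*(-15)*(9 - 15) + 5) = sqrt(2*(-15)*(-6) + 5) = sqrt(180 + 5) = sqrt(185)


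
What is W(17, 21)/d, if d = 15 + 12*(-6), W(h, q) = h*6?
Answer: -34/19 ≈ -1.7895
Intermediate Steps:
W(h, q) = 6*h
d = -57 (d = 15 - 72 = -57)
W(17, 21)/d = (6*17)/(-57) = 102*(-1/57) = -34/19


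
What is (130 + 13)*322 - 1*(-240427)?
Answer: 286473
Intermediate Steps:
(130 + 13)*322 - 1*(-240427) = 143*322 + 240427 = 46046 + 240427 = 286473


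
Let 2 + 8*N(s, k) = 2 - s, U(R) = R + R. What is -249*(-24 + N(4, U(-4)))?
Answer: 12201/2 ≈ 6100.5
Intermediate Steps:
U(R) = 2*R
N(s, k) = -s/8 (N(s, k) = -¼ + (2 - s)/8 = -¼ + (¼ - s/8) = -s/8)
-249*(-24 + N(4, U(-4))) = -249*(-24 - ⅛*4) = -249*(-24 - ½) = -249*(-49/2) = 12201/2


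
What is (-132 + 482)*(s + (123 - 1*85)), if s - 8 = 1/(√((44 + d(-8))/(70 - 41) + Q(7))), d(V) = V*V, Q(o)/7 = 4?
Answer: 16100 + 35*√6670/46 ≈ 16162.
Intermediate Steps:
Q(o) = 28 (Q(o) = 7*4 = 28)
d(V) = V²
s = 8 + √6670/460 (s = 8 + 1/(√((44 + (-8)²)/(70 - 41) + 28)) = 8 + 1/(√((44 + 64)/29 + 28)) = 8 + 1/(√(108*(1/29) + 28)) = 8 + 1/(√(108/29 + 28)) = 8 + 1/(√(920/29)) = 8 + 1/(2*√6670/29) = 8 + √6670/460 ≈ 8.1776)
(-132 + 482)*(s + (123 - 1*85)) = (-132 + 482)*((8 + √6670/460) + (123 - 1*85)) = 350*((8 + √6670/460) + (123 - 85)) = 350*((8 + √6670/460) + 38) = 350*(46 + √6670/460) = 16100 + 35*√6670/46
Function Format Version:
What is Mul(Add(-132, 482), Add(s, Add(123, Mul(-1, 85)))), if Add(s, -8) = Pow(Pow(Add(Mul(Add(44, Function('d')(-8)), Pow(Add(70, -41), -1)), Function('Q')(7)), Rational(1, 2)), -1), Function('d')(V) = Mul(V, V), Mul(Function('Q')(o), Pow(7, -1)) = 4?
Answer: Add(16100, Mul(Rational(35, 46), Pow(6670, Rational(1, 2)))) ≈ 16162.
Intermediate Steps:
Function('Q')(o) = 28 (Function('Q')(o) = Mul(7, 4) = 28)
Function('d')(V) = Pow(V, 2)
s = Add(8, Mul(Rational(1, 460), Pow(6670, Rational(1, 2)))) (s = Add(8, Pow(Pow(Add(Mul(Add(44, Pow(-8, 2)), Pow(Add(70, -41), -1)), 28), Rational(1, 2)), -1)) = Add(8, Pow(Pow(Add(Mul(Add(44, 64), Pow(29, -1)), 28), Rational(1, 2)), -1)) = Add(8, Pow(Pow(Add(Mul(108, Rational(1, 29)), 28), Rational(1, 2)), -1)) = Add(8, Pow(Pow(Add(Rational(108, 29), 28), Rational(1, 2)), -1)) = Add(8, Pow(Pow(Rational(920, 29), Rational(1, 2)), -1)) = Add(8, Pow(Mul(Rational(2, 29), Pow(6670, Rational(1, 2))), -1)) = Add(8, Mul(Rational(1, 460), Pow(6670, Rational(1, 2)))) ≈ 8.1776)
Mul(Add(-132, 482), Add(s, Add(123, Mul(-1, 85)))) = Mul(Add(-132, 482), Add(Add(8, Mul(Rational(1, 460), Pow(6670, Rational(1, 2)))), Add(123, Mul(-1, 85)))) = Mul(350, Add(Add(8, Mul(Rational(1, 460), Pow(6670, Rational(1, 2)))), Add(123, -85))) = Mul(350, Add(Add(8, Mul(Rational(1, 460), Pow(6670, Rational(1, 2)))), 38)) = Mul(350, Add(46, Mul(Rational(1, 460), Pow(6670, Rational(1, 2))))) = Add(16100, Mul(Rational(35, 46), Pow(6670, Rational(1, 2))))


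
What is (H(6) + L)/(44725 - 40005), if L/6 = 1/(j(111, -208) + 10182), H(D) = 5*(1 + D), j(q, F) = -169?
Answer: 350461/47261360 ≈ 0.0074154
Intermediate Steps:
H(D) = 5 + 5*D
L = 6/10013 (L = 6/(-169 + 10182) = 6/10013 ≈ 0.00059922)
(H(6) + L)/(44725 - 40005) = ((5 + 5*6) + 6/10013)/(44725 - 40005) = ((5 + 30) + 6/10013)/4720 = (35 + 6/10013)*(1/4720) = (350461/10013)*(1/4720) = 350461/47261360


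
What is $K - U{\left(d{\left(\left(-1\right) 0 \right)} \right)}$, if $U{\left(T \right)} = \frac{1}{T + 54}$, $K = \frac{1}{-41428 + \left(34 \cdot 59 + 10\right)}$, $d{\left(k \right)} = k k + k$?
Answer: $- \frac{19733}{1064124} \approx -0.018544$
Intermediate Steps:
$d{\left(k \right)} = k + k^{2}$ ($d{\left(k \right)} = k^{2} + k = k + k^{2}$)
$K = - \frac{1}{39412}$ ($K = \frac{1}{-41428 + \left(2006 + 10\right)} = \frac{1}{-41428 + 2016} = \frac{1}{-39412} = - \frac{1}{39412} \approx -2.5373 \cdot 10^{-5}$)
$U{\left(T \right)} = \frac{1}{54 + T}$
$K - U{\left(d{\left(\left(-1\right) 0 \right)} \right)} = - \frac{1}{39412} - \frac{1}{54 + \left(-1\right) 0 \left(1 - 0\right)} = - \frac{1}{39412} - \frac{1}{54 + 0 \left(1 + 0\right)} = - \frac{1}{39412} - \frac{1}{54 + 0 \cdot 1} = - \frac{1}{39412} - \frac{1}{54 + 0} = - \frac{1}{39412} - \frac{1}{54} = - \frac{19733}{1064124}$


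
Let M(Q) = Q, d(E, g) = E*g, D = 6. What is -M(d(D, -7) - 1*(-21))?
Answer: 21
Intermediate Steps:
-M(d(D, -7) - 1*(-21)) = -(6*(-7) - 1*(-21)) = -(-42 + 21) = -1*(-21) = 21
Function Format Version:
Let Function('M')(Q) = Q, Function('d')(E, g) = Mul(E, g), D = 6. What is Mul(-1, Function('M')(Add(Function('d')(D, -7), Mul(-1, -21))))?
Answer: 21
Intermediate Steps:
Mul(-1, Function('M')(Add(Function('d')(D, -7), Mul(-1, -21)))) = Mul(-1, Add(Mul(6, -7), Mul(-1, -21))) = Mul(-1, Add(-42, 21)) = Mul(-1, -21) = 21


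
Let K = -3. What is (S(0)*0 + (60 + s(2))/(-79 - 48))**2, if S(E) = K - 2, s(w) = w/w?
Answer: 3721/16129 ≈ 0.23070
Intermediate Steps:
s(w) = 1
S(E) = -5 (S(E) = -3 - 2 = -5)
(S(0)*0 + (60 + s(2))/(-79 - 48))**2 = (-5*0 + (60 + 1)/(-79 - 48))**2 = (0 + 61/(-127))**2 = (0 + 61*(-1/127))**2 = (0 - 61/127)**2 = (-61/127)**2 = 3721/16129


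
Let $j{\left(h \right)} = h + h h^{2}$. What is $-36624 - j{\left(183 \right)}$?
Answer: $-6165294$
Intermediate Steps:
$j{\left(h \right)} = h + h^{3}$
$-36624 - j{\left(183 \right)} = -36624 - \left(183 + 183^{3}\right) = -36624 - \left(183 + 6128487\right) = -36624 - 6128670 = -6165294$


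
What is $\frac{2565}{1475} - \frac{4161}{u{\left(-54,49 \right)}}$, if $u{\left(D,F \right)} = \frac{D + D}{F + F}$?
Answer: $\frac{20058319}{5310} \approx 3777.5$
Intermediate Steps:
$u{\left(D,F \right)} = \frac{D}{F}$ ($u{\left(D,F \right)} = \frac{2 D}{2 F} = 2 D \frac{1}{2 F} = \frac{D}{F}$)
$\frac{2565}{1475} - \frac{4161}{u{\left(-54,49 \right)}} = \frac{2565}{1475} - \frac{4161}{\left(-54\right) \frac{1}{49}} = 2565 \cdot \frac{1}{1475} - \frac{4161}{\left(-54\right) \frac{1}{49}} = \frac{513}{295} - \frac{4161}{- \frac{54}{49}} = \frac{513}{295} - - \frac{67963}{18} = \frac{513}{295} + \frac{67963}{18} = \frac{20058319}{5310}$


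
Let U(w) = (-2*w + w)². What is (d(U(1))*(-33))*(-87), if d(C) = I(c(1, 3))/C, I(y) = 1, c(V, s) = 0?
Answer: 2871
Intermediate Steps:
U(w) = w² (U(w) = (-w)² = w²)
d(C) = 1/C
(d(U(1))*(-33))*(-87) = (-33/1²)*(-87) = (-33/1)*(-87) = (1*(-33))*(-87) = -33*(-87) = 2871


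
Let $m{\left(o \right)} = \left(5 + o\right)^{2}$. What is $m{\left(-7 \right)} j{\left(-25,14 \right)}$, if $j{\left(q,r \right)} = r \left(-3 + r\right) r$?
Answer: $8624$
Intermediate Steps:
$j{\left(q,r \right)} = r^{2} \left(-3 + r\right)$
$m{\left(-7 \right)} j{\left(-25,14 \right)} = \left(5 - 7\right)^{2} \cdot 14^{2} \left(-3 + 14\right) = \left(-2\right)^{2} \cdot 196 \cdot 11 = 4 \cdot 2156 = 8624$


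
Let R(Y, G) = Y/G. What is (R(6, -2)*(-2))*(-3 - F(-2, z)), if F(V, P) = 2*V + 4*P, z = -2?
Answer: 54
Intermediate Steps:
(R(6, -2)*(-2))*(-3 - F(-2, z)) = ((6/(-2))*(-2))*(-3 - (2*(-2) + 4*(-2))) = ((6*(-1/2))*(-2))*(-3 - (-4 - 8)) = (-3*(-2))*(-3 - 1*(-12)) = 6*(-3 + 12) = 6*9 = 54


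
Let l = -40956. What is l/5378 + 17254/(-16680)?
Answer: -193984523/22426260 ≈ -8.6499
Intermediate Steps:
l/5378 + 17254/(-16680) = -40956/5378 + 17254/(-16680) = -40956*1/5378 + 17254*(-1/16680) = -20478/2689 - 8627/8340 = -193984523/22426260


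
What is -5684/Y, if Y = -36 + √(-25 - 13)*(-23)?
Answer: 102312/10699 - 65366*I*√38/10699 ≈ 9.5628 - 37.662*I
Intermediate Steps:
Y = -36 - 23*I*√38 (Y = -36 + √(-38)*(-23) = -36 + (I*√38)*(-23) = -36 - 23*I*√38 ≈ -36.0 - 141.78*I)
-5684/Y = -5684/(-36 - 23*I*√38)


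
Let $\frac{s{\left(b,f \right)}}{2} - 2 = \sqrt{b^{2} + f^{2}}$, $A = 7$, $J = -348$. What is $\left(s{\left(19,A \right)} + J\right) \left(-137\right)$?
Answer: $47128 - 274 \sqrt{410} \approx 41580.0$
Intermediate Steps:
$s{\left(b,f \right)} = 4 + 2 \sqrt{b^{2} + f^{2}}$
$\left(s{\left(19,A \right)} + J\right) \left(-137\right) = \left(\left(4 + 2 \sqrt{19^{2} + 7^{2}}\right) - 348\right) \left(-137\right) = \left(\left(4 + 2 \sqrt{361 + 49}\right) - 348\right) \left(-137\right) = \left(\left(4 + 2 \sqrt{410}\right) - 348\right) \left(-137\right) = \left(-344 + 2 \sqrt{410}\right) \left(-137\right) = 47128 - 274 \sqrt{410}$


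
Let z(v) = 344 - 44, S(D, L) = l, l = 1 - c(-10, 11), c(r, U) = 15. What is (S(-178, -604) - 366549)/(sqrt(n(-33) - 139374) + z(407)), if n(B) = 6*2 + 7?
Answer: -21993780/45871 + 366563*I*sqrt(139355)/229355 ≈ -479.47 + 596.63*I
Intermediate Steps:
l = -14 (l = 1 - 1*15 = 1 - 15 = -14)
S(D, L) = -14
z(v) = 300
n(B) = 19 (n(B) = 12 + 7 = 19)
(S(-178, -604) - 366549)/(sqrt(n(-33) - 139374) + z(407)) = (-14 - 366549)/(sqrt(19 - 139374) + 300) = -366563/(sqrt(-139355) + 300) = -366563/(I*sqrt(139355) + 300) = -366563/(300 + I*sqrt(139355))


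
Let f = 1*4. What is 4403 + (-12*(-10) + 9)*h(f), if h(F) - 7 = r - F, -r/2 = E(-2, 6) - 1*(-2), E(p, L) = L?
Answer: 2726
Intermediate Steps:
f = 4
r = -16 (r = -2*(6 - 1*(-2)) = -2*(6 + 2) = -2*8 = -16)
h(F) = -9 - F (h(F) = 7 + (-16 - F) = -9 - F)
4403 + (-12*(-10) + 9)*h(f) = 4403 + (-12*(-10) + 9)*(-9 - 1*4) = 4403 + (120 + 9)*(-9 - 4) = 4403 + 129*(-13) = 4403 - 1677 = 2726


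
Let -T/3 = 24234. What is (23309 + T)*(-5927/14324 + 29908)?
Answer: -21159776717145/14324 ≈ -1.4772e+9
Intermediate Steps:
T = -72702 (T = -3*24234 = -72702)
(23309 + T)*(-5927/14324 + 29908) = (23309 - 72702)*(-5927/14324 + 29908) = -49393*(-5927*1/14324 + 29908) = -49393*(-5927/14324 + 29908) = -49393*428396265/14324 = -21159776717145/14324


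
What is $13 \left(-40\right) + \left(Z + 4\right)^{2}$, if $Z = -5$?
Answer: $-519$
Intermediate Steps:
$13 \left(-40\right) + \left(Z + 4\right)^{2} = 13 \left(-40\right) + \left(-5 + 4\right)^{2} = -520 + \left(-1\right)^{2} = -520 + 1 = -519$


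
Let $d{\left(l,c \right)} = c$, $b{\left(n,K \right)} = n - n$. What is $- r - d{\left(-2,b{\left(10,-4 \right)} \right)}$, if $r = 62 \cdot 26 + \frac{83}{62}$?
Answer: $- \frac{100027}{62} \approx -1613.3$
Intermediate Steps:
$b{\left(n,K \right)} = 0$
$r = \frac{100027}{62}$ ($r = 1612 + 83 \cdot \frac{1}{62} = 1612 + \frac{83}{62} = \frac{100027}{62} \approx 1613.3$)
$- r - d{\left(-2,b{\left(10,-4 \right)} \right)} = \left(-1\right) \frac{100027}{62} - 0 = - \frac{100027}{62} + 0 = - \frac{100027}{62}$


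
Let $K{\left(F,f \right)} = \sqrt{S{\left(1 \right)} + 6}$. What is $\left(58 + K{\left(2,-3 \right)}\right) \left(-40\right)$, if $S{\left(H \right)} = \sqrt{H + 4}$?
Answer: $-2320 - 40 \sqrt{6 + \sqrt{5}} \approx -2434.8$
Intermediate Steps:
$S{\left(H \right)} = \sqrt{4 + H}$
$K{\left(F,f \right)} = \sqrt{6 + \sqrt{5}}$ ($K{\left(F,f \right)} = \sqrt{\sqrt{4 + 1} + 6} = \sqrt{\sqrt{5} + 6} = \sqrt{6 + \sqrt{5}}$)
$\left(58 + K{\left(2,-3 \right)}\right) \left(-40\right) = \left(58 + \sqrt{6 + \sqrt{5}}\right) \left(-40\right) = -2320 - 40 \sqrt{6 + \sqrt{5}}$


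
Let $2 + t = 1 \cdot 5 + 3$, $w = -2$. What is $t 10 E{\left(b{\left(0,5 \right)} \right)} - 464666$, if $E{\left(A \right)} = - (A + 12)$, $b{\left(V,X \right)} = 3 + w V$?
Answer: $-465566$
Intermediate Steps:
$t = 6$ ($t = -2 + \left(1 \cdot 5 + 3\right) = -2 + \left(5 + 3\right) = -2 + 8 = 6$)
$b{\left(V,X \right)} = 3 - 2 V$
$E{\left(A \right)} = -12 - A$ ($E{\left(A \right)} = - (12 + A) = -12 - A$)
$t 10 E{\left(b{\left(0,5 \right)} \right)} - 464666 = 6 \cdot 10 \left(-12 - \left(3 - 0\right)\right) - 464666 = 6 \cdot 10 \left(-12 - \left(3 + 0\right)\right) - 464666 = 6 \cdot 10 \left(-12 - 3\right) - 464666 = 6 \cdot 10 \left(-15\right) - 464666 = 6 \left(-150\right) - 464666 = -900 - 464666 = -465566$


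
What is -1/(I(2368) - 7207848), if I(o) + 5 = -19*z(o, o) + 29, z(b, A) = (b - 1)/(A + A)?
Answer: 4736/34136299437 ≈ 1.3874e-7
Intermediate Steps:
z(b, A) = (-1 + b)/(2*A) (z(b, A) = (-1 + b)/((2*A)) = (-1 + b)*(1/(2*A)) = (-1 + b)/(2*A))
I(o) = 24 - 19*(-1 + o)/(2*o) (I(o) = -5 + (-19*(-1 + o)/(2*o) + 29) = -5 + (29 - 19*(-1 + o)/(2*o)) = 24 - 19*(-1 + o)/(2*o))
-1/(I(2368) - 7207848) = -1/((1/2)*(19 + 29*2368)/2368 - 7207848) = -1/((1/2)*(1/2368)*(19 + 68672) - 7207848) = -1/((1/2)*(1/2368)*68691 - 7207848) = -1/(68691/4736 - 7207848) = -1/(-34136299437/4736) = -1*(-4736/34136299437) = 4736/34136299437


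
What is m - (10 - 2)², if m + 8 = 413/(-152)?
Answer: -11357/152 ≈ -74.717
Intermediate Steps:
m = -1629/152 (m = -8 + 413/(-152) = -8 + 413*(-1/152) = -8 - 413/152 = -1629/152 ≈ -10.717)
m - (10 - 2)² = -1629/152 - (10 - 2)² = -1629/152 - 1*8² = -1629/152 - 1*64 = -1629/152 - 64 = -11357/152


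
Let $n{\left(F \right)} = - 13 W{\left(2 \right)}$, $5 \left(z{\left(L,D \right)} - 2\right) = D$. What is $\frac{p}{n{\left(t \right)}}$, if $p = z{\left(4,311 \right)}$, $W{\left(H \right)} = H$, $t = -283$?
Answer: $- \frac{321}{130} \approx -2.4692$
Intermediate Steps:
$z{\left(L,D \right)} = 2 + \frac{D}{5}$
$p = \frac{321}{5}$ ($p = 2 + \frac{1}{5} \cdot 311 = 2 + \frac{311}{5} = \frac{321}{5} \approx 64.2$)
$n{\left(F \right)} = -26$ ($n{\left(F \right)} = \left(-13\right) 2 = -26$)
$\frac{p}{n{\left(t \right)}} = \frac{321}{5 \left(-26\right)} = \frac{321}{5} \left(- \frac{1}{26}\right) = - \frac{321}{130}$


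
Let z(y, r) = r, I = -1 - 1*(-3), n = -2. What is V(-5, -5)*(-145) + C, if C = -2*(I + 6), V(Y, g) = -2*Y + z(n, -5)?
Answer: -741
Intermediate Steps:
I = 2 (I = -1 + 3 = 2)
V(Y, g) = -5 - 2*Y (V(Y, g) = -2*Y - 5 = -5 - 2*Y)
C = -16 (C = -2*(2 + 6) = -2*8 = -16)
V(-5, -5)*(-145) + C = (-5 - 2*(-5))*(-145) - 16 = (-5 + 10)*(-145) - 16 = 5*(-145) - 16 = -725 - 16 = -741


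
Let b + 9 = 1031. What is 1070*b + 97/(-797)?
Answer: 871551283/797 ≈ 1.0935e+6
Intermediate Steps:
b = 1022 (b = -9 + 1031 = 1022)
1070*b + 97/(-797) = 1070*1022 + 97/(-797) = 1093540 + 97*(-1/797) = 1093540 - 97/797 = 871551283/797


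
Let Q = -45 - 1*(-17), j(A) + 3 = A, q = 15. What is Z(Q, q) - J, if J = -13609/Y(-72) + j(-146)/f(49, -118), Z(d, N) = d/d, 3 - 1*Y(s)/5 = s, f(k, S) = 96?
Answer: 155371/4000 ≈ 38.843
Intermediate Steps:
Y(s) = 15 - 5*s
j(A) = -3 + A
Q = -28 (Q = -45 + 17 = -28)
Z(d, N) = 1
J = -151371/4000 (J = -13609/(15 - 5*(-72)) + (-3 - 146)/96 = -13609/(15 + 360) - 149*1/96 = -13609/375 - 149/96 = -151371/4000 ≈ -37.843)
Z(Q, q) - J = 1 - 1*(-151371/4000) = 1 + 151371/4000 = 155371/4000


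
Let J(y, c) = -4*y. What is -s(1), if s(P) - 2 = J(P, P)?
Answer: 2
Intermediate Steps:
s(P) = 2 - 4*P
-s(1) = -(2 - 4*1) = -(2 - 4) = -1*(-2) = 2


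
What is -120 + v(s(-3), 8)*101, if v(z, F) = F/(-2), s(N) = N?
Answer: -524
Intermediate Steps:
v(z, F) = -F/2 (v(z, F) = F*(-½) = -F/2)
-120 + v(s(-3), 8)*101 = -120 - ½*8*101 = -120 - 4*101 = -120 - 404 = -524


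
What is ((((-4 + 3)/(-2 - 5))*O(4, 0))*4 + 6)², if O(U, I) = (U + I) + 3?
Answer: 100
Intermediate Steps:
O(U, I) = 3 + I + U (O(U, I) = (I + U) + 3 = 3 + I + U)
((((-4 + 3)/(-2 - 5))*O(4, 0))*4 + 6)² = ((((-4 + 3)/(-2 - 5))*(3 + 0 + 4))*4 + 6)² = ((-1/(-7)*7)*4 + 6)² = ((-1*(-⅐)*7)*4 + 6)² = (((⅐)*7)*4 + 6)² = (1*4 + 6)² = (4 + 6)² = 10² = 100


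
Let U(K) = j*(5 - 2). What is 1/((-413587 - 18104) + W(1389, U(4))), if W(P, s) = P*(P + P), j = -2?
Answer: 1/3426951 ≈ 2.9180e-7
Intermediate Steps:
U(K) = -6 (U(K) = -2*(5 - 2) = -2*3 = -6)
W(P, s) = 2*P² (W(P, s) = P*(2*P) = 2*P²)
1/((-413587 - 18104) + W(1389, U(4))) = 1/((-413587 - 18104) + 2*1389²) = 1/(-431691 + 2*1929321) = 1/(-431691 + 3858642) = 1/3426951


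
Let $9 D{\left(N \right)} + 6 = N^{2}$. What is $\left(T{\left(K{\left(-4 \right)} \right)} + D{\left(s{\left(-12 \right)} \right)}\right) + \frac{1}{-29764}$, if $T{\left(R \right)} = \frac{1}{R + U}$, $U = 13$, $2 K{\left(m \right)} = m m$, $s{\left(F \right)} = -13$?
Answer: $\frac{694897}{38268} \approx 18.159$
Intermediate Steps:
$D{\left(N \right)} = - \frac{2}{3} + \frac{N^{2}}{9}$
$K{\left(m \right)} = \frac{m^{2}}{2}$ ($K{\left(m \right)} = \frac{m m}{2} = \frac{m^{2}}{2}$)
$T{\left(R \right)} = \frac{1}{13 + R}$ ($T{\left(R \right)} = \frac{1}{R + 13} = \frac{1}{13 + R}$)
$\left(T{\left(K{\left(-4 \right)} \right)} + D{\left(s{\left(-12 \right)} \right)}\right) + \frac{1}{-29764} = \left(\frac{1}{13 + \frac{\left(-4\right)^{2}}{2}} - \left(\frac{2}{3} - \frac{\left(-13\right)^{2}}{9}\right)\right) + \frac{1}{-29764} = \left(\frac{1}{13 + \frac{1}{2} \cdot 16} + \left(- \frac{2}{3} + \frac{1}{9} \cdot 169\right)\right) - \frac{1}{29764} = \left(\frac{1}{13 + 8} + \left(- \frac{2}{3} + \frac{169}{9}\right)\right) - \frac{1}{29764} = \left(\frac{1}{21} + \frac{163}{9}\right) - \frac{1}{29764} = \frac{1144}{63} - \frac{1}{29764} = \frac{694897}{38268}$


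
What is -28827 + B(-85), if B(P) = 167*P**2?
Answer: 1177748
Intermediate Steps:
-28827 + B(-85) = -28827 + 167*(-85)**2 = -28827 + 167*7225 = -28827 + 1206575 = 1177748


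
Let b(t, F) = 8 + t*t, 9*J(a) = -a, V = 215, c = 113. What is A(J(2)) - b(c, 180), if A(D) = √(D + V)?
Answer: -12777 + √1933/3 ≈ -12762.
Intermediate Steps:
J(a) = -a/9 (J(a) = (-a)/9 = -a/9)
b(t, F) = 8 + t²
A(D) = √(215 + D) (A(D) = √(D + 215) = √(215 + D))
A(J(2)) - b(c, 180) = √(215 - ⅑*2) - (8 + 113²) = √(215 - 2/9) - (8 + 12769) = √(1933/9) - 1*12777 = √1933/3 - 12777 = -12777 + √1933/3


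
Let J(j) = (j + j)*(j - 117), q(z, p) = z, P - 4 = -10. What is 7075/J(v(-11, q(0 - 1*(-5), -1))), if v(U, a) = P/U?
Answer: -856075/15372 ≈ -55.691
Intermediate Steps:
P = -6 (P = 4 - 10 = -6)
v(U, a) = -6/U
J(j) = 2*j*(-117 + j) (J(j) = (2*j)*(-117 + j) = 2*j*(-117 + j))
7075/J(v(-11, q(0 - 1*(-5), -1))) = 7075/((2*(-6/(-11))*(-117 - 6/(-11)))) = 7075/((2*(-6*(-1/11))*(-117 - 6*(-1/11)))) = 7075/((2*(6/11)*(-117 + 6/11))) = 7075/((2*(6/11)*(-1281/11))) = 7075/(-15372/121) = 7075*(-121/15372) = -856075/15372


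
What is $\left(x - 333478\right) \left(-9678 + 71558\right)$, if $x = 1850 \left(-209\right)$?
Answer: $-44561520640$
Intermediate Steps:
$x = -386650$
$\left(x - 333478\right) \left(-9678 + 71558\right) = \left(-386650 - 333478\right) \left(-9678 + 71558\right) = \left(-720128\right) 61880 = -44561520640$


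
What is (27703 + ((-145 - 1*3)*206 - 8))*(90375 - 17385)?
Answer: -203861070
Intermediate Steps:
(27703 + ((-145 - 1*3)*206 - 8))*(90375 - 17385) = (27703 + ((-145 - 3)*206 - 8))*72990 = (27703 + (-148*206 - 8))*72990 = (27703 + (-30488 - 8))*72990 = (27703 - 30496)*72990 = -2793*72990 = -203861070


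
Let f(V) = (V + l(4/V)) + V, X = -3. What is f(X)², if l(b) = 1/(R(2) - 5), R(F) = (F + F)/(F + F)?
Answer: 625/16 ≈ 39.063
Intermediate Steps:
R(F) = 1 (R(F) = (2*F)/((2*F)) = (2*F)*(1/(2*F)) = 1)
l(b) = -¼ (l(b) = 1/(1 - 5) = 1/(-4) = -¼)
f(V) = -¼ + 2*V (f(V) = (V - ¼) + V = (-¼ + V) + V = -¼ + 2*V)
f(X)² = (-¼ + 2*(-3))² = (-¼ - 6)² = (-25/4)² = 625/16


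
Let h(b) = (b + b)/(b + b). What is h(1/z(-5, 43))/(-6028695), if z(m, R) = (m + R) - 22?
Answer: -1/6028695 ≈ -1.6587e-7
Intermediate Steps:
z(m, R) = -22 + R + m (z(m, R) = (R + m) - 22 = -22 + R + m)
h(b) = 1 (h(b) = (2*b)/((2*b)) = (2*b)*(1/(2*b)) = 1)
h(1/z(-5, 43))/(-6028695) = 1/(-6028695) = 1*(-1/6028695) = -1/6028695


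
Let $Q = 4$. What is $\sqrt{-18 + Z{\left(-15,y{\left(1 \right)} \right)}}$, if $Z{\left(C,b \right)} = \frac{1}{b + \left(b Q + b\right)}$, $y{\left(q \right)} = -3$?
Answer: $\frac{5 i \sqrt{26}}{6} \approx 4.2492 i$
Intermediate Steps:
$Z{\left(C,b \right)} = \frac{1}{6 b}$ ($Z{\left(C,b \right)} = \frac{1}{b + \left(b 4 + b\right)} = \frac{1}{b + \left(4 b + b\right)} = \frac{1}{b + 5 b} = \frac{1}{6 b}$)
$\sqrt{-18 + Z{\left(-15,y{\left(1 \right)} \right)}} = \sqrt{-18 + \frac{1}{6 \left(-3\right)}} = \sqrt{-18 + \frac{1}{6} \left(- \frac{1}{3}\right)} = \sqrt{-18 - \frac{1}{18}} = \sqrt{- \frac{325}{18}} = \frac{5 i \sqrt{26}}{6}$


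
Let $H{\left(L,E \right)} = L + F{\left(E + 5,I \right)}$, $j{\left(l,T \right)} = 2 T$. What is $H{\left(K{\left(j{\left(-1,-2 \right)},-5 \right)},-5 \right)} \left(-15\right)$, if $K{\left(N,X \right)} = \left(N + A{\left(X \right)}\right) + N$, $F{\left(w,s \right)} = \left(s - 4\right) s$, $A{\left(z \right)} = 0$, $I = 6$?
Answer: $-60$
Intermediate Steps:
$F{\left(w,s \right)} = s \left(-4 + s\right)$ ($F{\left(w,s \right)} = \left(-4 + s\right) s = s \left(-4 + s\right)$)
$K{\left(N,X \right)} = 2 N$ ($K{\left(N,X \right)} = \left(N + 0\right) + N = N + N = 2 N$)
$H{\left(L,E \right)} = 12 + L$ ($H{\left(L,E \right)} = L + 6 \left(-4 + 6\right) = L + 6 \cdot 2 = L + 12 = 12 + L$)
$H{\left(K{\left(j{\left(-1,-2 \right)},-5 \right)},-5 \right)} \left(-15\right) = \left(12 + 2 \cdot 2 \left(-2\right)\right) \left(-15\right) = \left(12 + 2 \left(-4\right)\right) \left(-15\right) = \left(12 - 8\right) \left(-15\right) = 4 \left(-15\right) = -60$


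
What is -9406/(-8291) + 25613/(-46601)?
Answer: 225971623/386368891 ≈ 0.58486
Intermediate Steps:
-9406/(-8291) + 25613/(-46601) = -9406*(-1/8291) + 25613*(-1/46601) = 9406/8291 - 25613/46601 = 225971623/386368891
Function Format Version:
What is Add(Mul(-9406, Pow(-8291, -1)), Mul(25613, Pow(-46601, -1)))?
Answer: Rational(225971623, 386368891) ≈ 0.58486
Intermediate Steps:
Add(Mul(-9406, Pow(-8291, -1)), Mul(25613, Pow(-46601, -1))) = Add(Mul(-9406, Rational(-1, 8291)), Mul(25613, Rational(-1, 46601))) = Add(Rational(9406, 8291), Rational(-25613, 46601)) = Rational(225971623, 386368891)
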